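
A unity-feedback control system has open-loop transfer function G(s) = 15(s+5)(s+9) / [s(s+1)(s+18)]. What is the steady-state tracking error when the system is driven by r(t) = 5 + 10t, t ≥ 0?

4/15

System type = 1 (one pole at s=0). Treating each term separately:
  • 5: tracked with zero error.
  • 10t: e_ss = 10/K_v with K_v=37.5 → 4/15.
Total e_ss = 4/15.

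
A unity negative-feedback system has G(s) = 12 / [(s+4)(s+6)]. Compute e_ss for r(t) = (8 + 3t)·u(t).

infinity

G(s) has no factors of s in the denominator, so the system is type 0. Treating each term separately:
  • 8: e_ss = 8/(1+K_p) with K_p=0.5 → 16/3.
  • 3t: a type-0 system cannot track it, e_ss → ∞.
The unbounded component dominates.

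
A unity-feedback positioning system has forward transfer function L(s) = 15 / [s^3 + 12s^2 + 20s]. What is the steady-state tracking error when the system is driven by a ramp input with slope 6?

Lowest-order denominator term is 20s, so the open loop has 1 pole at the origin → type 1 system.
K_v = lim_{s→0} s·L(s) = 15 / 20 = 0.75.
e_ss = 6/K_v = 6/0.75 = 8.

8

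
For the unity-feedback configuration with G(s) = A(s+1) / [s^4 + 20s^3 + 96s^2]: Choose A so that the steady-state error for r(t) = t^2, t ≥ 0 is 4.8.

Factoring s^2 from the denominator leaves a polynomial with constant term 96, so the system is type 2.
K_a = lim_{s→0} s^2·G(s) = A·1 / 96 = (1/96)·A.
e_ss = 2/K_a = 4.8 ⇒ K_a = 5/12 ⇒ A = (5/12)/(1/96) = 40.

40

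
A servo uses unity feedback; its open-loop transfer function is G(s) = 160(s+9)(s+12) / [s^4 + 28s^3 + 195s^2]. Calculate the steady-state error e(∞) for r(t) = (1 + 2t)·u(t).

0

Factoring s^2 from the denominator leaves a polynomial with constant term 195, so the system is type 2. Treating each term separately:
  • 1: tracked with zero error.
  • 2t: tracked with zero error.
Total e_ss = 0.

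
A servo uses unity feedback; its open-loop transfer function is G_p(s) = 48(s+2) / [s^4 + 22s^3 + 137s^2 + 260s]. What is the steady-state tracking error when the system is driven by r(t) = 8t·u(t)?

Lowest-order denominator term is 260s, so the open loop has 1 pole at the origin → type 1 system.
K_v = lim_{s→0} s·G_p(s) = 48·2 / 260 = 24/65.
e_ss = 8/K_v = 8/(24/65) = 65/3.

65/3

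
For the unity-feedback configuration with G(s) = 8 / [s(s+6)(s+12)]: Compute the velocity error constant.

1/9

One free integrator in G(s): this is a type 1 system.
K_v = lim_{s→0} s·G(s) = 8 / (6·12) = 1/9.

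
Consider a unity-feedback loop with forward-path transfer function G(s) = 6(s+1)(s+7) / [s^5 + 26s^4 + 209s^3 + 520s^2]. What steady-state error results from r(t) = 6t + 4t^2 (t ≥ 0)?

2080/21

Lowest-order denominator term is 520s^2, so the open loop has 2 poles at the origin → type 2 system. Taking each input component in turn:
  • 6t: tracked with zero error.
  • 4t^2: e_ss = 8/K_a with K_a=21/260 → 2080/21.
Total e_ss = 2080/21.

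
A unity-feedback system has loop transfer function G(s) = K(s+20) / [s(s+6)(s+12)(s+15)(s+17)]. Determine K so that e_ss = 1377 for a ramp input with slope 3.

System type = 1 (one pole at s=0).
K_v = lim_{s→0} s·G(s) = K·20 / (6·12·15·17) = (1/918)·K.
e_ss = 3/K_v = 1377 ⇒ K_v = 1/459 ⇒ K = (1/459)/(1/918) = 2.

2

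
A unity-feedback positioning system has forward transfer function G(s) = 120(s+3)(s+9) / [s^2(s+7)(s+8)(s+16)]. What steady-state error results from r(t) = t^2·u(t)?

System type = 2 (two poles at s=0).
K_a = lim_{s→0} s^2·G(s) = 120·3·9 / (7·8·16) = 405/112.
r(t) = t^2 gives R(s) = 2/s^3.
e_ss = 2/K_a = 2/(405/112) = 224/405.

224/405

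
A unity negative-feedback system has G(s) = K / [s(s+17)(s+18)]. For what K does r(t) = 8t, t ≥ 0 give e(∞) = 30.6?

80

The open loop has one pole at the origin → type 1 system.
K_v = lim_{s→0} s·G(s) = K / (17·18) = (1/306)·K.
e_ss = 8/K_v = 30.6 ⇒ K_v = 40/153 ⇒ K = (40/153)/(1/306) = 80.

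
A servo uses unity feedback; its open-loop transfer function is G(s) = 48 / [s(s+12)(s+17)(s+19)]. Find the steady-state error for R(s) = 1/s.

G(s) has one factor of s in the denominator, so the system is type 1.
A type-1 system has K_p = ∞, so it tracks a step input with zero steady-state error.

0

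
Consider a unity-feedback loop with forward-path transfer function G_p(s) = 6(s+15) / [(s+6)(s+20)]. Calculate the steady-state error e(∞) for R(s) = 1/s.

4/7

System type = 0 (no poles at s=0).
K_p = lim_{s→0} G_p(s) = 6·15 / (6·20) = 0.75.
e_ss = 1/(1 + K_p) = 1/1.75 = 4/7.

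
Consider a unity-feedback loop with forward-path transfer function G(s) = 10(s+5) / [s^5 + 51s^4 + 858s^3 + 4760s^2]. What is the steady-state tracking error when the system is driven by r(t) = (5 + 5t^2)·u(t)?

Lowest-order denominator term is 4760s^2, so the open loop has 2 poles at the origin → type 2 system. Taking each input component in turn:
  • 5: tracked with zero error.
  • 5t^2: e_ss = 10/K_a with K_a=5/476 → 952.
Total e_ss = 952.

952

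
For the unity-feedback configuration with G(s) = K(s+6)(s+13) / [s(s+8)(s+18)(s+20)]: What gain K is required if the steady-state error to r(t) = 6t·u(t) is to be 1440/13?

System type = 1 (one pole at s=0).
K_v = lim_{s→0} s·G(s) = K·6·13 / (8·18·20) = (13/480)·K.
e_ss = 6/K_v = 1440/13 ⇒ K_v = 13/240 ⇒ K = (13/240)/(13/480) = 2.

2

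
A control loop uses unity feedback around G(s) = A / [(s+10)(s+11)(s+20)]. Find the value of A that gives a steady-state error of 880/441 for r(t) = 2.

5

G(s) has no factors of s in the denominator, so the system is type 0.
K_p = lim_{s→0} G(s) = A / (10·11·20) = (1/2200)·A.
e_ss = 2/(1 + K_p) = 880/441 ⇒ 1 + (1/2200)·A = 441/440 ⇒ A = 5.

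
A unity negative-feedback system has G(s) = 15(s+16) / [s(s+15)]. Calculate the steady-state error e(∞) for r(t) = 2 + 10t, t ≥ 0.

One free integrator in G(s): this is a type 1 system. Treating each term separately:
  • 2: tracked with zero error.
  • 10t: e_ss = 10/K_v with K_v=16 → 0.625.
Total e_ss = 0.625.

0.625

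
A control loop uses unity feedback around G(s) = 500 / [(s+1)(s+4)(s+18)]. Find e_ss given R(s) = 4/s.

72/143

No free integrators in G(s): this is a type 0 system.
K_p = lim_{s→0} G(s) = 500 / (1·4·18) = 125/18.
e_ss = 4/(1 + K_p) = 4/(143/18) = 72/143.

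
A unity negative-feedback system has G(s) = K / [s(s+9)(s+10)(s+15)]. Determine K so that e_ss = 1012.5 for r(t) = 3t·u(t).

G(s) has one factor of s in the denominator, so the system is type 1.
K_v = lim_{s→0} s·G(s) = K / (9·10·15) = (1/1350)·K.
e_ss = 3/K_v = 1012.5 ⇒ K_v = 2/675 ⇒ K = (2/675)/(1/1350) = 4.

4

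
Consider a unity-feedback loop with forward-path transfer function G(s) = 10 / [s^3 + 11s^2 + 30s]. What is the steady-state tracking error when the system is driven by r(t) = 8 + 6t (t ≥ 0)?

Lowest-order denominator term is 30s, so the open loop has 1 pole at the origin → type 1 system. By superposition:
  • 8: tracked with zero error.
  • 6t: e_ss = 6/K_v with K_v=1/3 → 18.
Total e_ss = 18.

18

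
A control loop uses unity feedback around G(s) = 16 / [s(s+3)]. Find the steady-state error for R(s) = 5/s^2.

One free integrator in G(s): this is a type 1 system.
K_v = lim_{s→0} s·G(s) = 16 / (3) = 16/3.
e_ss = 5/K_v = 5/(16/3) = 0.9375.

0.9375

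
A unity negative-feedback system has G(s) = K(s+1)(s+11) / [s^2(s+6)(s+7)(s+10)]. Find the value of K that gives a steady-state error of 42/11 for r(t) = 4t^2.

80

System type = 2 (two poles at s=0).
K_a = lim_{s→0} s^2·G(s) = K·1·11 / (6·7·10) = (11/420)·K.
e_ss = 8/K_a = 42/11 ⇒ K_a = 44/21 ⇒ K = (44/21)/(11/420) = 80.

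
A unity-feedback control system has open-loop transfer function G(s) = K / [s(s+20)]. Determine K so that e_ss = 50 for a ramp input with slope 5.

The open loop has one pole at the origin → type 1 system.
K_v = lim_{s→0} s·G(s) = K / (20) = 0.05·K.
e_ss = 5/K_v = 50 ⇒ K_v = 0.1 ⇒ K = 0.1/0.05 = 2.

2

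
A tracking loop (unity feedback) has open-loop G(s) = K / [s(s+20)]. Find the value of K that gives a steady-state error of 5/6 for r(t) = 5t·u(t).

G(s) has one factor of s in the denominator, so the system is type 1.
K_v = lim_{s→0} s·G(s) = K / (20) = 0.05·K.
e_ss = 5/K_v = 5/6 ⇒ K_v = 6 ⇒ K = 6/0.05 = 120.

120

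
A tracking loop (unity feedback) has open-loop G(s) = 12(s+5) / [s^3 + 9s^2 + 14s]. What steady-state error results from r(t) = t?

Lowest-order denominator term is 14s, so the open loop has 1 pole at the origin → type 1 system.
K_v = lim_{s→0} s·G(s) = 12·5 / 14 = 30/7.
e_ss = 1/K_v = 1/(30/7) = 7/30.

7/30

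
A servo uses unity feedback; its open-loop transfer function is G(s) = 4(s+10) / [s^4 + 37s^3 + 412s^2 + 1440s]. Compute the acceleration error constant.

0

Lowest-order denominator term is 1440s, so the open loop has 1 pole at the origin → type 1 system.
K_a = lim_{s→0} s^2·G(s) = 0 (the extra factor of s kills the finite limit).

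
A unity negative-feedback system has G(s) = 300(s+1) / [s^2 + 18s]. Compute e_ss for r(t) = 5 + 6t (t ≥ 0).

0.36

Factoring s from the denominator leaves a polynomial with constant term 18, so the system is type 1. By superposition:
  • 5: tracked with zero error.
  • 6t: e_ss = 6/K_v with K_v=50/3 → 0.36.
Total e_ss = 0.36.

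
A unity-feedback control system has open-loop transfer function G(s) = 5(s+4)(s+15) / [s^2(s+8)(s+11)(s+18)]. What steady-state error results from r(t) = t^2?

10.56

Two free integrators in G(s): this is a type 2 system.
K_a = lim_{s→0} s^2·G(s) = 5·4·15 / (8·11·18) = 25/132.
r(t) = t^2 gives R(s) = 2/s^3.
e_ss = 2/K_a = 2/(25/132) = 10.56.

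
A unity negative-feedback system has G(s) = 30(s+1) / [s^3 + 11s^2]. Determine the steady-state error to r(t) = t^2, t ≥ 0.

Lowest-order denominator term is 11s^2, so the open loop has 2 poles at the origin → type 2 system.
K_a = lim_{s→0} s^2·G(s) = 30·1 / 11 = 30/11.
r(t) = t^2 gives R(s) = 2/s^3.
e_ss = 2/K_a = 2/(30/11) = 11/15.

11/15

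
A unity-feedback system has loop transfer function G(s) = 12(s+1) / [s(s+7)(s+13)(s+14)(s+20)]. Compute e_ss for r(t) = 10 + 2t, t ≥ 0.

One free integrator in G(s): this is a type 1 system. Taking each input component in turn:
  • 10: tracked with zero error.
  • 2t: e_ss = 2/K_v with K_v=3/6370 → 12740/3.
Total e_ss = 12740/3.

12740/3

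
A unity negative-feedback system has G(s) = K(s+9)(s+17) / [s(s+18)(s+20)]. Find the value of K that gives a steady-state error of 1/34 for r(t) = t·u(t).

System type = 1 (one pole at s=0).
K_v = lim_{s→0} s·G(s) = K·9·17 / (18·20) = 0.425·K.
e_ss = 1/K_v = 1/34 ⇒ K_v = 34 ⇒ K = 34/0.425 = 80.

80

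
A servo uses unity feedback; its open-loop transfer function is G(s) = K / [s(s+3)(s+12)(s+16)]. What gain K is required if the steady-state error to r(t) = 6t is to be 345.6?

System type = 1 (one pole at s=0).
K_v = lim_{s→0} s·G(s) = K / (3·12·16) = (1/576)·K.
e_ss = 6/K_v = 345.6 ⇒ K_v = 5/288 ⇒ K = (5/288)/(1/576) = 10.

10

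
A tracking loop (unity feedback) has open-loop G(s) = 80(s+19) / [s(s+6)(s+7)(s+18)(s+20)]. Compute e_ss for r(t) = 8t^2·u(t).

infinity

G(s) has one factor of s in the denominator, so the system is type 1.
For a type-1 system K_a = 0, so e_ss to a parabolic input is unbounded.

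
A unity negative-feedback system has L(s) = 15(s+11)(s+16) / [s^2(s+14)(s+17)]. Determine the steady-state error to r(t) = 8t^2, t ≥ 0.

238/165

The open loop has two poles at the origin → type 2 system.
K_a = lim_{s→0} s^2·L(s) = 15·11·16 / (14·17) = 1320/119.
r(t) = 8t^2 gives R(s) = 16/s^3.
e_ss = 16/K_a = 16/(1320/119) = 238/165.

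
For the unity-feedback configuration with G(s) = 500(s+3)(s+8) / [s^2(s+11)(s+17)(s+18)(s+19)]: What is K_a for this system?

System type = 2 (two poles at s=0).
K_a = lim_{s→0} s^2·G(s) = 500·3·8 / (11·17·18·19) = 2000/10659.

2000/10659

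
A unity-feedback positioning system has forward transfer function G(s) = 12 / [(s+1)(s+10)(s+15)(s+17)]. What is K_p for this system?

2/425

System type = 0 (no poles at s=0).
K_p = lim_{s→0} G(s) = 12 / (1·10·15·17) = 2/425.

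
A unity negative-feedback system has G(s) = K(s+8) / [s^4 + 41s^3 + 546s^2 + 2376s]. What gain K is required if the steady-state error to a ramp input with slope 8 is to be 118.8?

20

Lowest-order denominator term is 2376s, so the open loop has 1 pole at the origin → type 1 system.
K_v = lim_{s→0} s·G(s) = K·8 / 2376 = (1/297)·K.
e_ss = 8/K_v = 118.8 ⇒ K_v = 20/297 ⇒ K = (20/297)/(1/297) = 20.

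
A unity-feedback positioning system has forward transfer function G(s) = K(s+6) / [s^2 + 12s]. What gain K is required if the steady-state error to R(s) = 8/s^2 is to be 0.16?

The denominator has no term below 12s — 1 pole at s=0, type 1.
K_v = lim_{s→0} s·G(s) = K·6 / 12 = 0.5·K.
e_ss = 8/K_v = 0.16 ⇒ K_v = 50 ⇒ K = 50/0.5 = 100.

100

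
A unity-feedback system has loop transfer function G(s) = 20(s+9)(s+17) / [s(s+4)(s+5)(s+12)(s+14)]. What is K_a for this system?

0

G(s) has one factor of s in the denominator, so the system is type 1.
K_a = lim_{s→0} s^2·G(s) = 0 (the extra factor of s kills the finite limit).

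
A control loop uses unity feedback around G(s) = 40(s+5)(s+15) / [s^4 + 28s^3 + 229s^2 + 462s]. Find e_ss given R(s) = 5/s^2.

Lowest-order denominator term is 462s, so the open loop has 1 pole at the origin → type 1 system.
K_v = lim_{s→0} s·G(s) = 40·5·15 / 462 = 500/77.
e_ss = 5/K_v = 5/(500/77) = 0.77.

0.77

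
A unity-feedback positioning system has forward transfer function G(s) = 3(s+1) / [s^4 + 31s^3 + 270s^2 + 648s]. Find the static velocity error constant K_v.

The denominator has no term below 648s — 1 pole at s=0, type 1.
K_v = lim_{s→0} s·G(s) = 3·1 / 648 = 1/216.

1/216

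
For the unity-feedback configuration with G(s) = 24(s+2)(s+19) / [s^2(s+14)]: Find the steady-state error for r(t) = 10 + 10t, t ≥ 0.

System type = 2 (two poles at s=0). By superposition:
  • 10: tracked with zero error.
  • 10t: tracked with zero error.
Total e_ss = 0.

0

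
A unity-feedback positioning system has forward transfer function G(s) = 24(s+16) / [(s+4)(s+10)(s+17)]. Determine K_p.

48/85

System type = 0 (no poles at s=0).
K_p = lim_{s→0} G(s) = 24·16 / (4·10·17) = 48/85.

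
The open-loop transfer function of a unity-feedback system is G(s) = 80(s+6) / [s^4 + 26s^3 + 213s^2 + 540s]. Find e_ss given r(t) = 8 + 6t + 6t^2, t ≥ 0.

infinity

Factoring s from the denominator leaves a polynomial with constant term 540, so the system is type 1. Treating each term separately:
  • 8: tracked with zero error.
  • 6t: e_ss = 6/K_v with K_v=8/9 → 6.75.
  • 6t^2: a type-1 system cannot track it, e_ss → ∞.
The unbounded component dominates.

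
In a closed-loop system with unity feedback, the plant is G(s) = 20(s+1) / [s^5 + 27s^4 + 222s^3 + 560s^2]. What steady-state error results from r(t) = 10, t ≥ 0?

0

Factoring s^2 from the denominator leaves a polynomial with constant term 560, so the system is type 2.
A type-2 system has K_p = ∞, so it tracks a step input with zero steady-state error.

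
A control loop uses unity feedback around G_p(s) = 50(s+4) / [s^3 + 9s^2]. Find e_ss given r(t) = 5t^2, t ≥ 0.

Factoring s^2 from the denominator leaves a polynomial with constant term 9, so the system is type 2.
K_a = lim_{s→0} s^2·G_p(s) = 50·4 / 9 = 200/9.
r(t) = 5t^2 gives R(s) = 10/s^3.
e_ss = 10/K_a = 10/(200/9) = 0.45.

0.45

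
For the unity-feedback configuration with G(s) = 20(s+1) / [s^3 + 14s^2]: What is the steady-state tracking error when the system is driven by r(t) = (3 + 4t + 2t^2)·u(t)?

2.8

Lowest-order denominator term is 14s^2, so the open loop has 2 poles at the origin → type 2 system. By superposition:
  • 3: tracked with zero error.
  • 4t: tracked with zero error.
  • 2t^2: e_ss = 4/K_a with K_a=10/7 → 2.8.
Total e_ss = 2.8.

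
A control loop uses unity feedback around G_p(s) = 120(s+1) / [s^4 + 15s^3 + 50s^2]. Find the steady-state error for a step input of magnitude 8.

0

Lowest-order denominator term is 50s^2, so the open loop has 2 poles at the origin → type 2 system.
K_p = ∞ for a type-2 system; e_ss to a step is zero.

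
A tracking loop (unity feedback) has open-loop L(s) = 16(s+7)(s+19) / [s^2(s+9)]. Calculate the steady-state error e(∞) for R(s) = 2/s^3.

Two free integrators in L(s): this is a type 2 system.
K_a = lim_{s→0} s^2·L(s) = 16·7·19 / (9) = 2128/9.
r(t) = t^2 gives R(s) = 2/s^3.
e_ss = 2/K_a = 2/(2128/9) = 9/1064.

9/1064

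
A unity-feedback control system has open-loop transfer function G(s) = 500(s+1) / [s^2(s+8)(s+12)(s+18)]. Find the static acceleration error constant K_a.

Two free integrators in G(s): this is a type 2 system.
K_a = lim_{s→0} s^2·G(s) = 500·1 / (8·12·18) = 125/432.

125/432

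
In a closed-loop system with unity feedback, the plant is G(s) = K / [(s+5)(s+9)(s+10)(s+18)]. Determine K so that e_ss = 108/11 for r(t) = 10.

150

G(s) has no factors of s in the denominator, so the system is type 0.
K_p = lim_{s→0} G(s) = K / (5·9·10·18) = (1/8100)·K.
e_ss = 10/(1 + K_p) = 108/11 ⇒ 1 + (1/8100)·K = 55/54 ⇒ K = 150.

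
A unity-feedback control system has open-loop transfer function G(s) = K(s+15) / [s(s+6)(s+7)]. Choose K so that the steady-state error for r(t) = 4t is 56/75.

15

System type = 1 (one pole at s=0).
K_v = lim_{s→0} s·G(s) = K·15 / (6·7) = (5/14)·K.
e_ss = 4/K_v = 56/75 ⇒ K_v = 75/14 ⇒ K = (75/14)/(5/14) = 15.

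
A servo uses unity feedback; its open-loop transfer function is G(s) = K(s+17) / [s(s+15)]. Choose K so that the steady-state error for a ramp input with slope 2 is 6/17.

The open loop has one pole at the origin → type 1 system.
K_v = lim_{s→0} s·G(s) = K·17 / (15) = (17/15)·K.
e_ss = 2/K_v = 6/17 ⇒ K_v = 17/3 ⇒ K = (17/3)/(17/15) = 5.

5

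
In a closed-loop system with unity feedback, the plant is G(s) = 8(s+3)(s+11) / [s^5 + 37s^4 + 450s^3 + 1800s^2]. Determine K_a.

Lowest-order denominator term is 1800s^2, so the open loop has 2 poles at the origin → type 2 system.
K_a = lim_{s→0} s^2·G(s) = 8·3·11 / 1800 = 11/75.

11/75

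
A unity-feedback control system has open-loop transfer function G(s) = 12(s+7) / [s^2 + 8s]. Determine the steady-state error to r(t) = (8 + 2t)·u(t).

Lowest-order denominator term is 8s, so the open loop has 1 pole at the origin → type 1 system. Treating each term separately:
  • 8: tracked with zero error.
  • 2t: e_ss = 2/K_v with K_v=10.5 → 4/21.
Total e_ss = 4/21.

4/21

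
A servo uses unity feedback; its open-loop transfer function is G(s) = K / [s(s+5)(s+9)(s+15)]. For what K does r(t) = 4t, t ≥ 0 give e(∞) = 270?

10

The open loop has one pole at the origin → type 1 system.
K_v = lim_{s→0} s·G(s) = K / (5·9·15) = (1/675)·K.
e_ss = 4/K_v = 270 ⇒ K_v = 2/135 ⇒ K = (2/135)/(1/675) = 10.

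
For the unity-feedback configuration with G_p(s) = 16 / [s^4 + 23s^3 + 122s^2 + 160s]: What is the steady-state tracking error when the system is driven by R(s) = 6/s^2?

60

Lowest-order denominator term is 160s, so the open loop has 1 pole at the origin → type 1 system.
K_v = lim_{s→0} s·G_p(s) = 16 / 160 = 0.1.
e_ss = 6/K_v = 6/0.1 = 60.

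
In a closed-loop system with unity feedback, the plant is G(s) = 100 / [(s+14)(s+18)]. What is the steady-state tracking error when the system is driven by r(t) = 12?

G(s) has no factors of s in the denominator, so the system is type 0.
K_p = lim_{s→0} G(s) = 100 / (14·18) = 25/63.
e_ss = 12/(1 + K_p) = 12/(88/63) = 189/22.

189/22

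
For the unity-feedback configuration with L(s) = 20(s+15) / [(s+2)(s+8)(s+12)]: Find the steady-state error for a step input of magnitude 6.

96/41

The open loop has no poles at the origin → type 0 system.
K_p = lim_{s→0} L(s) = 20·15 / (2·8·12) = 1.5625.
e_ss = 6/(1 + K_p) = 6/2.5625 = 96/41.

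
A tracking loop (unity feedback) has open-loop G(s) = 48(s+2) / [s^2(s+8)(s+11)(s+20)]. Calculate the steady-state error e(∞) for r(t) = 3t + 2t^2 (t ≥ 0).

220/3

The open loop has two poles at the origin → type 2 system. Treating each term separately:
  • 3t: tracked with zero error.
  • 2t^2: e_ss = 4/K_a with K_a=3/55 → 220/3.
Total e_ss = 220/3.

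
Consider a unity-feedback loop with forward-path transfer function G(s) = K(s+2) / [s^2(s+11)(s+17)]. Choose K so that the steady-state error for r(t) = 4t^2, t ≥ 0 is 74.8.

System type = 2 (two poles at s=0).
K_a = lim_{s→0} s^2·G(s) = K·2 / (11·17) = (2/187)·K.
e_ss = 8/K_a = 74.8 ⇒ K_a = 20/187 ⇒ K = (20/187)/(2/187) = 10.

10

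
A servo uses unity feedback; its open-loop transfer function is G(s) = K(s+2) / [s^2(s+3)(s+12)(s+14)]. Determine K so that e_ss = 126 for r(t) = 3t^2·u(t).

12

System type = 2 (two poles at s=0).
K_a = lim_{s→0} s^2·G(s) = K·2 / (3·12·14) = (1/252)·K.
e_ss = 6/K_a = 126 ⇒ K_a = 1/21 ⇒ K = (1/21)/(1/252) = 12.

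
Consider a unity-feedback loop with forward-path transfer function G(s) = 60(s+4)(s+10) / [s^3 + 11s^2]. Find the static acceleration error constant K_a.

2400/11

Factoring s^2 from the denominator leaves a polynomial with constant term 11, so the system is type 2.
K_a = lim_{s→0} s^2·G(s) = 60·4·10 / 11 = 2400/11.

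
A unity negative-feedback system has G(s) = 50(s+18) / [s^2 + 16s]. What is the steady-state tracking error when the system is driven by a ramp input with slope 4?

Factoring s from the denominator leaves a polynomial with constant term 16, so the system is type 1.
K_v = lim_{s→0} s·G(s) = 50·18 / 16 = 56.25.
e_ss = 4/K_v = 4/56.25 = 16/225.

16/225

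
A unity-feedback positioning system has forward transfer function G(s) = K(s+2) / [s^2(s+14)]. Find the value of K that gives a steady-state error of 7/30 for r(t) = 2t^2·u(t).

120

The open loop has two poles at the origin → type 2 system.
K_a = lim_{s→0} s^2·G(s) = K·2 / (14) = (1/7)·K.
e_ss = 4/K_a = 7/30 ⇒ K_a = 120/7 ⇒ K = (120/7)/(1/7) = 120.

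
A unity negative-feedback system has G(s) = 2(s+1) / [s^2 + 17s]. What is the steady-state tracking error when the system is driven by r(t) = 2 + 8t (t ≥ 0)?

Lowest-order denominator term is 17s, so the open loop has 1 pole at the origin → type 1 system. By superposition:
  • 2: tracked with zero error.
  • 8t: e_ss = 8/K_v with K_v=2/17 → 68.
Total e_ss = 68.

68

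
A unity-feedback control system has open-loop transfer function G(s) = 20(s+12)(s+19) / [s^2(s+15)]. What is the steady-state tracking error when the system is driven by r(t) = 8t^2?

1/19

G(s) has two factors of s in the denominator, so the system is type 2.
K_a = lim_{s→0} s^2·G(s) = 20·12·19 / (15) = 304.
r(t) = 8t^2 gives R(s) = 16/s^3.
e_ss = 16/K_a = 16/304 = 1/19.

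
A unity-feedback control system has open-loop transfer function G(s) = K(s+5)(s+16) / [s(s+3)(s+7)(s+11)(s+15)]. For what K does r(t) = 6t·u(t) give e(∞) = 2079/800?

100

One free integrator in G(s): this is a type 1 system.
K_v = lim_{s→0} s·G(s) = K·5·16 / (3·7·11·15) = (16/693)·K.
e_ss = 6/K_v = 2079/800 ⇒ K_v = 1600/693 ⇒ K = (1600/693)/(16/693) = 100.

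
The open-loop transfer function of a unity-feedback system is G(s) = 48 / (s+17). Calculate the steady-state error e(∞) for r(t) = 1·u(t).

System type = 0 (no poles at s=0).
K_p = lim_{s→0} G(s) = 48 / (17) = 48/17.
e_ss = 1/(1 + K_p) = 1/(65/17) = 17/65.

17/65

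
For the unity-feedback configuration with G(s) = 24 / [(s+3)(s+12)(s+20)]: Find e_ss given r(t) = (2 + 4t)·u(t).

infinity

No free integrators in G(s): this is a type 0 system. Taking each input component in turn:
  • 2: e_ss = 2/(1+K_p) with K_p=1/30 → 60/31.
  • 4t: a type-0 system cannot track it, e_ss → ∞.
The unbounded component dominates.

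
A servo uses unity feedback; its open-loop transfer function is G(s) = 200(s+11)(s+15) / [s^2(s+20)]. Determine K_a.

The open loop has two poles at the origin → type 2 system.
K_a = lim_{s→0} s^2·G(s) = 200·11·15 / (20) = 1650.

1650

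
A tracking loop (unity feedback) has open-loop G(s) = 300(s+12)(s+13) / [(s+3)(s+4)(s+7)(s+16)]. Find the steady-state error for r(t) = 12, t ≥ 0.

336/1003

G(s) has no factors of s in the denominator, so the system is type 0.
K_p = lim_{s→0} G(s) = 300·12·13 / (3·4·7·16) = 975/28.
e_ss = 12/(1 + K_p) = 12/(1003/28) = 336/1003.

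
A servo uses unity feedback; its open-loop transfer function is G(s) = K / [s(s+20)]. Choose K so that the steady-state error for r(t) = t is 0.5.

40

One free integrator in G(s): this is a type 1 system.
K_v = lim_{s→0} s·G(s) = K / (20) = 0.05·K.
e_ss = 1/K_v = 0.5 ⇒ K_v = 2 ⇒ K = 2/0.05 = 40.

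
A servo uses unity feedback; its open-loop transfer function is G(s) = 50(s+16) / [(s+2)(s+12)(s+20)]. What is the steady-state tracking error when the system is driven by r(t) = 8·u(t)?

The open loop has no poles at the origin → type 0 system.
K_p = lim_{s→0} G(s) = 50·16 / (2·12·20) = 5/3.
e_ss = 8/(1 + K_p) = 8/(8/3) = 3.

3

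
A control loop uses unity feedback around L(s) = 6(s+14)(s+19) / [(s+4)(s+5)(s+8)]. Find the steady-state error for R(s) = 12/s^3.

infinity

The open loop has no poles at the origin → type 0 system.
K_a = lim_{s→0} s^2·L(s) = 0; the steady-state error to this parabolic input grows without bound.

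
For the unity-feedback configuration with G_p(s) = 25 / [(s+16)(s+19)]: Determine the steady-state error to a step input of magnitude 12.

3648/329

G_p(s) has no factors of s in the denominator, so the system is type 0.
K_p = lim_{s→0} G_p(s) = 25 / (16·19) = 25/304.
e_ss = 12/(1 + K_p) = 12/(329/304) = 3648/329.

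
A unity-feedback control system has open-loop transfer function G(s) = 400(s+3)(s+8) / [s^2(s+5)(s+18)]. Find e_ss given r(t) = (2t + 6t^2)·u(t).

0.1125

System type = 2 (two poles at s=0). Treating each term separately:
  • 2t: tracked with zero error.
  • 6t^2: e_ss = 12/K_a with K_a=320/3 → 0.1125.
Total e_ss = 0.1125.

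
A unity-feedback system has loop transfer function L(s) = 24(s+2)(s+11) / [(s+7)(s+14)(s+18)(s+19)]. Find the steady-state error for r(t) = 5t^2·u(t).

infinity

L(s) has no factors of s in the denominator, so the system is type 0.
For a type-0 system K_a = 0, so e_ss to a parabolic input is unbounded.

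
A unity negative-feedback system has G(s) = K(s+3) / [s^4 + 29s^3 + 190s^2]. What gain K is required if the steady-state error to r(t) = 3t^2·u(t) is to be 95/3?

Lowest-order denominator term is 190s^2, so the open loop has 2 poles at the origin → type 2 system.
K_a = lim_{s→0} s^2·G(s) = K·3 / 190 = (3/190)·K.
e_ss = 6/K_a = 95/3 ⇒ K_a = 18/95 ⇒ K = (18/95)/(3/190) = 12.

12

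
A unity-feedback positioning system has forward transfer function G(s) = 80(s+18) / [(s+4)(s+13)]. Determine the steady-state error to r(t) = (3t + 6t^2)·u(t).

No free integrators in G(s): this is a type 0 system. Taking each input component in turn:
  • 3t: a type-0 system cannot track it, e_ss → ∞.
  • 6t^2: a type-0 system cannot track it, e_ss → ∞.
The unbounded component dominates.

infinity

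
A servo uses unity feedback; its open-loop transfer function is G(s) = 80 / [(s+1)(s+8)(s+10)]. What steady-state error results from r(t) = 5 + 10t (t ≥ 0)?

The open loop has no poles at the origin → type 0 system. By superposition:
  • 5: e_ss = 5/(1+K_p) with K_p=1 → 2.5.
  • 10t: a type-0 system cannot track it, e_ss → ∞.
The unbounded component dominates.

infinity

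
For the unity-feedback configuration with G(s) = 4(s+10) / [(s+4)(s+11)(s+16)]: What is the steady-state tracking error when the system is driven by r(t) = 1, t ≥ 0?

No free integrators in G(s): this is a type 0 system.
K_p = lim_{s→0} G(s) = 4·10 / (4·11·16) = 5/88.
e_ss = 1/(1 + K_p) = 1/(93/88) = 88/93.

88/93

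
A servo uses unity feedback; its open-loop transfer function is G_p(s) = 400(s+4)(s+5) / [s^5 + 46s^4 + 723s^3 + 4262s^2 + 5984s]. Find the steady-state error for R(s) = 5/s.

0

Factoring s from the denominator leaves a polynomial with constant term 5984, so the system is type 1.
A type-1 system has K_p = ∞, so it tracks a step input with zero steady-state error.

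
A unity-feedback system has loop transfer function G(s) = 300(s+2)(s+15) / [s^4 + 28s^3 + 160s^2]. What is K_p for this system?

K_p = lim_{s→0} G(s); with 2 poles at the origin the limit diverges, so K_p = ∞.

infinity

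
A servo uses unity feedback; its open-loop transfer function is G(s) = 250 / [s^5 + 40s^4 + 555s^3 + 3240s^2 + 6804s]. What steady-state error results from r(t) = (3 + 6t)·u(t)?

Factoring s from the denominator leaves a polynomial with constant term 6804, so the system is type 1. By superposition:
  • 3: tracked with zero error.
  • 6t: e_ss = 6/K_v with K_v=125/3402 → 163.296.
Total e_ss = 163.296.

163.296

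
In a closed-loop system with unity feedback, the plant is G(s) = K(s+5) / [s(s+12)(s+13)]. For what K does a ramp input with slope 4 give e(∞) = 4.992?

25

G(s) has one factor of s in the denominator, so the system is type 1.
K_v = lim_{s→0} s·G(s) = K·5 / (12·13) = (5/156)·K.
e_ss = 4/K_v = 4.992 ⇒ K_v = 125/156 ⇒ K = (125/156)/(5/156) = 25.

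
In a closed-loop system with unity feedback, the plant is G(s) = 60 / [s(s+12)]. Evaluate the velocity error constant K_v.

One free integrator in G(s): this is a type 1 system.
K_v = lim_{s→0} s·G(s) = 60 / (12) = 5.

5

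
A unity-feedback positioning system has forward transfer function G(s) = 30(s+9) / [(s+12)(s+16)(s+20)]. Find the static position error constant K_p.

9/128

System type = 0 (no poles at s=0).
K_p = lim_{s→0} G(s) = 30·9 / (12·16·20) = 9/128.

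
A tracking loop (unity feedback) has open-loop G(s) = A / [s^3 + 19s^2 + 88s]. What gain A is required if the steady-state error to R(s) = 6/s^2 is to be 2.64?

200

Lowest-order denominator term is 88s, so the open loop has 1 pole at the origin → type 1 system.
K_v = lim_{s→0} s·G(s) = A / 88 = (1/88)·A.
e_ss = 6/K_v = 2.64 ⇒ K_v = 25/11 ⇒ A = (25/11)/(1/88) = 200.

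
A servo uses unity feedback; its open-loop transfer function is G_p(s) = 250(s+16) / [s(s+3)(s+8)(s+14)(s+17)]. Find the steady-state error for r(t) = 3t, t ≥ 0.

One free integrator in G_p(s): this is a type 1 system.
K_v = lim_{s→0} s·G_p(s) = 250·16 / (3·8·14·17) = 250/357.
e_ss = 3/K_v = 3/(250/357) = 4.284.

4.284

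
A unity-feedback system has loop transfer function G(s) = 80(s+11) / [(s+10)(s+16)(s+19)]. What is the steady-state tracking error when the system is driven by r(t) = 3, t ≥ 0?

System type = 0 (no poles at s=0).
K_p = lim_{s→0} G(s) = 80·11 / (10·16·19) = 11/38.
e_ss = 3/(1 + K_p) = 3/(49/38) = 114/49.

114/49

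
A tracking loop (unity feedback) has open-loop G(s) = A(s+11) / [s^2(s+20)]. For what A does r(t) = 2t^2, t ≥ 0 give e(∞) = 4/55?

100

System type = 2 (two poles at s=0).
K_a = lim_{s→0} s^2·G(s) = A·11 / (20) = 0.55·A.
e_ss = 4/K_a = 4/55 ⇒ K_a = 55 ⇒ A = 55/0.55 = 100.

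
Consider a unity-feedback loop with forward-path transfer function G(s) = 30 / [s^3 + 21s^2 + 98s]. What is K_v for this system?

15/49

Lowest-order denominator term is 98s, so the open loop has 1 pole at the origin → type 1 system.
K_v = lim_{s→0} s·G(s) = 30 / 98 = 15/49.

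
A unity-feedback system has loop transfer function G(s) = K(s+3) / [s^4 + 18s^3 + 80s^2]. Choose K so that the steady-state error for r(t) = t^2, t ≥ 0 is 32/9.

15

The denominator has no term below 80s^2 — 2 poles at s=0, type 2.
K_a = lim_{s→0} s^2·G(s) = K·3 / 80 = 0.0375·K.
e_ss = 2/K_a = 32/9 ⇒ K_a = 0.5625 ⇒ K = 0.5625/0.0375 = 15.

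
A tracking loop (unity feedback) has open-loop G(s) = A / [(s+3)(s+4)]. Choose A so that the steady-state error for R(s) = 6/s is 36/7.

The open loop has no poles at the origin → type 0 system.
K_p = lim_{s→0} G(s) = A / (3·4) = (1/12)·A.
e_ss = 6/(1 + K_p) = 36/7 ⇒ 1 + (1/12)·A = 7/6 ⇒ A = 2.

2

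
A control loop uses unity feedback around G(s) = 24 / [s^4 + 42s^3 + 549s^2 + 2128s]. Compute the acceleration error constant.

Lowest-order denominator term is 2128s, so the open loop has 1 pole at the origin → type 1 system.
K_a = lim_{s→0} s^2·G(s) = 0 (the extra factor of s kills the finite limit).

0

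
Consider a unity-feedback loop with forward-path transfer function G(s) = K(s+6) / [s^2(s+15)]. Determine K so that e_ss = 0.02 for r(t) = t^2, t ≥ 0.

250

The open loop has two poles at the origin → type 2 system.
K_a = lim_{s→0} s^2·G(s) = K·6 / (15) = 0.4·K.
e_ss = 2/K_a = 0.02 ⇒ K_a = 100 ⇒ K = 100/0.4 = 250.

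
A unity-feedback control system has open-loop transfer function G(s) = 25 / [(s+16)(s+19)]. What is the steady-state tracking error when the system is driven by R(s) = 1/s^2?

System type = 0 (no poles at s=0).
K_v = lim_{s→0} s·G(s) = 0; the steady-state error to this ramp input grows without bound.

infinity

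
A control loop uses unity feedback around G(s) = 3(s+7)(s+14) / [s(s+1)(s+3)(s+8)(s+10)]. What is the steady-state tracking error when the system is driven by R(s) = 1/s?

0

The open loop has one pole at the origin → type 1 system.
A type-1 system has K_p = ∞, so it tracks a step input with zero steady-state error.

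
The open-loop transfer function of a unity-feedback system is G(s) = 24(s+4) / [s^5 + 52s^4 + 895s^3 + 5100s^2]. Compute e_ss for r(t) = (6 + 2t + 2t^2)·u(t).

212.5

Factoring s^2 from the denominator leaves a polynomial with constant term 5100, so the system is type 2. By superposition:
  • 6: tracked with zero error.
  • 2t: tracked with zero error.
  • 2t^2: e_ss = 4/K_a with K_a=8/425 → 212.5.
Total e_ss = 212.5.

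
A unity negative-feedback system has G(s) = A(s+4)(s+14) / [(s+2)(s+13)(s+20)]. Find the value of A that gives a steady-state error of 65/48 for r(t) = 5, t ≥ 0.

25

The open loop has no poles at the origin → type 0 system.
K_p = lim_{s→0} G(s) = A·4·14 / (2·13·20) = (7/65)·A.
e_ss = 5/(1 + K_p) = 65/48 ⇒ 1 + (7/65)·A = 48/13 ⇒ A = 25.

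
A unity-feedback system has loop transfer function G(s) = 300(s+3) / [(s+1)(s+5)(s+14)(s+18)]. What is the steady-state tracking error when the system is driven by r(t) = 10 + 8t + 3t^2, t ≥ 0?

infinity

System type = 0 (no poles at s=0). Taking each input component in turn:
  • 10: e_ss = 10/(1+K_p) with K_p=5/7 → 35/6.
  • 8t: a type-0 system cannot track it, e_ss → ∞.
  • 3t^2: a type-0 system cannot track it, e_ss → ∞.
The unbounded component dominates.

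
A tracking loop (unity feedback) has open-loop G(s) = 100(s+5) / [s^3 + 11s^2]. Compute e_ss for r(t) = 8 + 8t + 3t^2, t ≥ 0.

0.132

Lowest-order denominator term is 11s^2, so the open loop has 2 poles at the origin → type 2 system. By superposition:
  • 8: tracked with zero error.
  • 8t: tracked with zero error.
  • 3t^2: e_ss = 6/K_a with K_a=500/11 → 0.132.
Total e_ss = 0.132.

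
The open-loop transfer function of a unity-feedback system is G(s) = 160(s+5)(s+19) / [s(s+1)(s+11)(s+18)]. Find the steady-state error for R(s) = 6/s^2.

One free integrator in G(s): this is a type 1 system.
K_v = lim_{s→0} s·G(s) = 160·5·19 / (1·11·18) = 7600/99.
e_ss = 6/K_v = 6/(7600/99) = 297/3800.

297/3800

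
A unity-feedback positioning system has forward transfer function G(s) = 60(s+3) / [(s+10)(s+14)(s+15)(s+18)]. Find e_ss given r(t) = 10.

G(s) has no factors of s in the denominator, so the system is type 0.
K_p = lim_{s→0} G(s) = 60·3 / (10·14·15·18) = 1/210.
e_ss = 10/(1 + K_p) = 10/(211/210) = 2100/211.

2100/211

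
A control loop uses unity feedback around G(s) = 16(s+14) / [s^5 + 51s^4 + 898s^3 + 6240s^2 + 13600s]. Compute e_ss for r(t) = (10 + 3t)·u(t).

Lowest-order denominator term is 13600s, so the open loop has 1 pole at the origin → type 1 system. By superposition:
  • 10: tracked with zero error.
  • 3t: e_ss = 3/K_v with K_v=7/425 → 1275/7.
Total e_ss = 1275/7.

1275/7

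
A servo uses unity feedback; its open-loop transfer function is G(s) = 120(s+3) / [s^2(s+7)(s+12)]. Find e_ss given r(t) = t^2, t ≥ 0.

7/15

System type = 2 (two poles at s=0).
K_a = lim_{s→0} s^2·G(s) = 120·3 / (7·12) = 30/7.
r(t) = t^2 gives R(s) = 2/s^3.
e_ss = 2/K_a = 2/(30/7) = 7/15.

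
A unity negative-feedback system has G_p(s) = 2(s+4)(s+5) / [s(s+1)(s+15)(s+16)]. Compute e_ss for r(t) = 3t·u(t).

One free integrator in G_p(s): this is a type 1 system.
K_v = lim_{s→0} s·G_p(s) = 2·4·5 / (1·15·16) = 1/6.
e_ss = 3/K_v = 3/(1/6) = 18.

18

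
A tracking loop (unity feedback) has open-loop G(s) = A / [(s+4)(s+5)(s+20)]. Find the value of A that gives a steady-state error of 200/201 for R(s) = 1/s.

2

G(s) has no factors of s in the denominator, so the system is type 0.
K_p = lim_{s→0} G(s) = A / (4·5·20) = 0.0025·A.
e_ss = 1/(1 + K_p) = 200/201 ⇒ 1 + 0.0025·A = 1.005 ⇒ A = 2.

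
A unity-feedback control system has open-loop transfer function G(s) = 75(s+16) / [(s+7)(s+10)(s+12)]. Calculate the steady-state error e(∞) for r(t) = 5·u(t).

35/17

The open loop has no poles at the origin → type 0 system.
K_p = lim_{s→0} G(s) = 75·16 / (7·10·12) = 10/7.
e_ss = 5/(1 + K_p) = 5/(17/7) = 35/17.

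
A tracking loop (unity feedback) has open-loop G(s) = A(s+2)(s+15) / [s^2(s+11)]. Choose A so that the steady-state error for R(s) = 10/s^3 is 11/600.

G(s) has two factors of s in the denominator, so the system is type 2.
K_a = lim_{s→0} s^2·G(s) = A·2·15 / (11) = (30/11)·A.
e_ss = 10/K_a = 11/600 ⇒ K_a = 6000/11 ⇒ A = (6000/11)/(30/11) = 200.

200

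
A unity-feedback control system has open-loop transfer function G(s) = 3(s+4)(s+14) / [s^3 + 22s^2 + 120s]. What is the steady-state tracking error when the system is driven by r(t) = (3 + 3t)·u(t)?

15/7

Factoring s from the denominator leaves a polynomial with constant term 120, so the system is type 1. Treating each term separately:
  • 3: tracked with zero error.
  • 3t: e_ss = 3/K_v with K_v=1.4 → 15/7.
Total e_ss = 15/7.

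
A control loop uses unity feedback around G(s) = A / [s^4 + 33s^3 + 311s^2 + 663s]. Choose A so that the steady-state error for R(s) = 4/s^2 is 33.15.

80

Factoring s from the denominator leaves a polynomial with constant term 663, so the system is type 1.
K_v = lim_{s→0} s·G(s) = A / 663 = (1/663)·A.
e_ss = 4/K_v = 33.15 ⇒ K_v = 80/663 ⇒ A = (80/663)/(1/663) = 80.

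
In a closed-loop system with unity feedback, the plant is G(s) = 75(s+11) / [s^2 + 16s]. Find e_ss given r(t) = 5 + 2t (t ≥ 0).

32/825

The denominator has no term below 16s — 1 pole at s=0, type 1. By superposition:
  • 5: tracked with zero error.
  • 2t: e_ss = 2/K_v with K_v=51.5625 → 32/825.
Total e_ss = 32/825.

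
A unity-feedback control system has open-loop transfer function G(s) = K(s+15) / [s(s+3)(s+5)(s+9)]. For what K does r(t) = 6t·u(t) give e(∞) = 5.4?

System type = 1 (one pole at s=0).
K_v = lim_{s→0} s·G(s) = K·15 / (3·5·9) = (1/9)·K.
e_ss = 6/K_v = 5.4 ⇒ K_v = 10/9 ⇒ K = (10/9)/(1/9) = 10.

10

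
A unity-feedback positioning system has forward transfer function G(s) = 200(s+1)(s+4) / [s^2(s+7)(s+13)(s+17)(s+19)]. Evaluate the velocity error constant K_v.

infinity

K_v = lim_{s→0} s·G(s); with 2 poles at the origin the limit diverges, so K_v = ∞.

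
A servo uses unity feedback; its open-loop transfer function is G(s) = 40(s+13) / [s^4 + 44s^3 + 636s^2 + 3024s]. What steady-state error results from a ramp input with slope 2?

Factoring s from the denominator leaves a polynomial with constant term 3024, so the system is type 1.
K_v = lim_{s→0} s·G(s) = 40·13 / 3024 = 65/378.
e_ss = 2/K_v = 2/(65/378) = 756/65.

756/65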